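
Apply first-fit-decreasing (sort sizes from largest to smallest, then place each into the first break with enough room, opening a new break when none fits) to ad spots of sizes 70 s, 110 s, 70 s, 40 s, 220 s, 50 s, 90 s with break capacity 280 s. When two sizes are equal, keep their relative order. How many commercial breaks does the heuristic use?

Sorted descending: 220, 110, 90, 70, 70, 50, 40.
  220 → break 1 (new)  [load 220/280]
  110 → break 2 (new)  [load 110/280]
  90 → break 2  [load 200/280]
  70 → break 2  [load 270/280]
  70 → break 3 (new)  [load 70/280]
  50 → break 1  [load 270/280]
  40 → break 3  [load 110/280]
3 commercial breaks opened.

3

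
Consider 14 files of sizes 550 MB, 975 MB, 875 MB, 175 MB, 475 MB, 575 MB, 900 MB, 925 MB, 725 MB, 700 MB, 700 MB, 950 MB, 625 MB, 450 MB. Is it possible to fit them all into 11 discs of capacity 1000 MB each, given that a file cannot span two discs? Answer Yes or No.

Total = 9600 MB; ⌈9600/1000⌉ = 10.
11 files each exceed half the capacity and cannot share a disc, forcing at least 11 discs.
The bound of 11 does not rule out 11, but exhaustive search shows no assignment into 11 discs of capacity 1000 MB exists — the minimum is 12.

No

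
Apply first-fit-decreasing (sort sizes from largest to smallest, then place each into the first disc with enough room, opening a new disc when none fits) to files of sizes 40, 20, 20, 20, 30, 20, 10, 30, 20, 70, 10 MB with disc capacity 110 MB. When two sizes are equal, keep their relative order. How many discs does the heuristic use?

3

Sorted descending: 70, 40, 30, 30, 20, 20, 20, 20, 20, 10, 10.
  70 → disc 1 (new)  [load 70/110]
  40 → disc 1  [load 110/110]
  30 → disc 2 (new)  [load 30/110]
  30 → disc 2  [load 60/110]
  20 → disc 2  [load 80/110]
  20 → disc 2  [load 100/110]
  20 → disc 3 (new)  [load 20/110]
  20 → disc 3  [load 40/110]
  20 → disc 3  [load 60/110]
  10 → disc 2  [load 110/110]
  10 → disc 3  [load 70/110]
3 discs opened.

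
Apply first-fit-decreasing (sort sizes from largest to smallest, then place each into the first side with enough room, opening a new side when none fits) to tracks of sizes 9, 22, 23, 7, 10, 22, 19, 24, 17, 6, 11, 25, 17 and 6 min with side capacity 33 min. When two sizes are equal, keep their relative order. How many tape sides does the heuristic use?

8

Sorted descending: 25, 24, 23, 22, 22, 19, 17, 17, 11, 10, 9, 7, 6, 6.
  25 → side 1 (new)  [load 25/33]
  24 → side 2 (new)  [load 24/33]
  23 → side 3 (new)  [load 23/33]
  22 → side 4 (new)  [load 22/33]
  22 → side 5 (new)  [load 22/33]
  19 → side 6 (new)  [load 19/33]
  17 → side 7 (new)  [load 17/33]
  17 → side 8 (new)  [load 17/33]
  11 → side 4  [load 33/33]
  10 → side 3  [load 33/33]
  9 → side 2  [load 33/33]
  7 → side 1  [load 32/33]
  6 → side 5  [load 28/33]
  6 → side 6  [load 25/33]
8 tape sides opened.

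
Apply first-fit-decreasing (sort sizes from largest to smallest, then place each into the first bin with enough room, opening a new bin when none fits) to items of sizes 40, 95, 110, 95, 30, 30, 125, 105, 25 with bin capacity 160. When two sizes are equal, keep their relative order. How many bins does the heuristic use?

Sorted descending: 125, 110, 105, 95, 95, 40, 30, 30, 25.
  125 → bin 1 (new)  [load 125/160]
  110 → bin 2 (new)  [load 110/160]
  105 → bin 3 (new)  [load 105/160]
  95 → bin 4 (new)  [load 95/160]
  95 → bin 5 (new)  [load 95/160]
  40 → bin 2  [load 150/160]
  30 → bin 1  [load 155/160]
  30 → bin 3  [load 135/160]
  25 → bin 3  [load 160/160]
5 bins opened.

5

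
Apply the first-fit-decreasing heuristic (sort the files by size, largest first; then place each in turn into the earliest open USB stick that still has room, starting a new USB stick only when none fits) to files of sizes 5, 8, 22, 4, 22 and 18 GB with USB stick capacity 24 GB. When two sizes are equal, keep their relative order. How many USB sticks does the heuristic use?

4

Sorted descending: 22, 22, 18, 8, 5, 4.
  22 → USB stick 1 (new)  [load 22/24]
  22 → USB stick 2 (new)  [load 22/24]
  18 → USB stick 3 (new)  [load 18/24]
  8 → USB stick 4 (new)  [load 8/24]
  5 → USB stick 3  [load 23/24]
  4 → USB stick 4  [load 12/24]
4 USB sticks opened.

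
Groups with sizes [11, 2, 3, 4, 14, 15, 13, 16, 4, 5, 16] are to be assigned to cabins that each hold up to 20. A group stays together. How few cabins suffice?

Total = 16 + 16 + 15 + 14 + 13 + 11 + 5 + 4 + 4 + 3 + 2 = 103.
Lower bound: ⌈103/20⌉ = 6 cabins.
A packing using 6 cabins:
  cabin 1: 16 + 4 = 20
  cabin 2: 16 + 4 = 20
  cabin 3: 15 + 5 = 20
  cabin 4: 14 + 3 + 2 = 19
  cabin 5: 13 = 13
  cabin 6: 11 = 11
This matches the lower bound, so 6 is optimal.

6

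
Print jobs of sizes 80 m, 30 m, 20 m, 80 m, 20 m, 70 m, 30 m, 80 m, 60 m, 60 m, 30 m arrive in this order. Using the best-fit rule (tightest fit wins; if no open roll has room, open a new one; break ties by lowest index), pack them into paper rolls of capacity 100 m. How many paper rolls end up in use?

6

  80 → roll 1 (new)  [load 80/100]
  30 → roll 2 (new)  [load 30/100]
  20 → roll 1  [load 100/100]
  80 → roll 3 (new)  [load 80/100]
  20 → roll 3  [load 100/100]
  70 → roll 2  [load 100/100]
  30 → roll 4 (new)  [load 30/100]
  80 → roll 5 (new)  [load 80/100]
  60 → roll 4  [load 90/100]
  60 → roll 6 (new)  [load 60/100]
  30 → roll 6  [load 90/100]
6 paper rolls opened.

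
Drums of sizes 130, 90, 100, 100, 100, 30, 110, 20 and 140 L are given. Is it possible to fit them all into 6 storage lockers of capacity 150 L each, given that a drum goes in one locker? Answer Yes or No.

No

Total = 820 L; ⌈820/150⌉ = 6.
7 drums each exceed half the capacity and cannot share a locker, forcing at least 7 storage lockers.
At least 7 storage lockers are required, but only 6 are allowed.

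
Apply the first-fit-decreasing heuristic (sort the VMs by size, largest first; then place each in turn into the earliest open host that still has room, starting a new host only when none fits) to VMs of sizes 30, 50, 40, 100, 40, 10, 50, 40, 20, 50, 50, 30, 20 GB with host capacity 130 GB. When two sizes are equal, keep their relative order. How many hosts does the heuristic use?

Sorted descending: 100, 50, 50, 50, 50, 40, 40, 40, 30, 30, 20, 20, 10.
  100 → host 1 (new)  [load 100/130]
  50 → host 2 (new)  [load 50/130]
  50 → host 2  [load 100/130]
  50 → host 3 (new)  [load 50/130]
  50 → host 3  [load 100/130]
  40 → host 4 (new)  [load 40/130]
  40 → host 4  [load 80/130]
  40 → host 4  [load 120/130]
  30 → host 1  [load 130/130]
  30 → host 2  [load 130/130]
  20 → host 3  [load 120/130]
  20 → host 5 (new)  [load 20/130]
  10 → host 3  [load 130/130]
5 hosts opened.

5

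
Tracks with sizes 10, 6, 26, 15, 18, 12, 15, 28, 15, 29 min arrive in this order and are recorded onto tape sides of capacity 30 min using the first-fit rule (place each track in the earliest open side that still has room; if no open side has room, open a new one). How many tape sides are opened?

7

  10 → side 1 (new)  [load 10/30]
  6 → side 1  [load 16/30]
  26 → side 2 (new)  [load 26/30]
  15 → side 3 (new)  [load 15/30]
  18 → side 4 (new)  [load 18/30]
  12 → side 1  [load 28/30]
  15 → side 3  [load 30/30]
  28 → side 5 (new)  [load 28/30]
  15 → side 6 (new)  [load 15/30]
  29 → side 7 (new)  [load 29/30]
7 tape sides opened.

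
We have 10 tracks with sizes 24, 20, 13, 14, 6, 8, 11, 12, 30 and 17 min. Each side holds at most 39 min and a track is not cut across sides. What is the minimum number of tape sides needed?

Total = 30 + 24 + 20 + 17 + 14 + 13 + 12 + 11 + 8 + 6 = 155 min.
Lower bound: ⌈155/39⌉ = 4 tape sides.
A packing using 5 tape sides:
  side 1: 30 + 8 = 38
  side 2: 24 + 14 = 38
  side 3: 20 + 17 = 37
  side 4: 13 + 12 + 11 = 36
  side 5: 6 = 6
No arrangement into 4 tape sides stays within capacity, so 5 is optimal.

5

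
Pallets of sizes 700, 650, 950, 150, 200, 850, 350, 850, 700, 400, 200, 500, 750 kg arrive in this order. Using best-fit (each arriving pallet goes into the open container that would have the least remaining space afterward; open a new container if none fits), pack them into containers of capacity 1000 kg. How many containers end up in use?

  700 → container 1 (new)  [load 700/1000]
  650 → container 2 (new)  [load 650/1000]
  950 → container 3 (new)  [load 950/1000]
  150 → container 1  [load 850/1000]
  200 → container 2  [load 850/1000]
  850 → container 4 (new)  [load 850/1000]
  350 → container 5 (new)  [load 350/1000]
  850 → container 6 (new)  [load 850/1000]
  700 → container 7 (new)  [load 700/1000]
  400 → container 5  [load 750/1000]
  200 → container 5  [load 950/1000]
  500 → container 8 (new)  [load 500/1000]
  750 → container 9 (new)  [load 750/1000]
9 containers opened.

9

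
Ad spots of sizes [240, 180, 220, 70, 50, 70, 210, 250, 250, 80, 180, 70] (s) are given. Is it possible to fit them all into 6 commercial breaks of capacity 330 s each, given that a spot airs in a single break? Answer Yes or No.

No

Total = 1870 s; ⌈1870/330⌉ = 6.
7 ad spots each exceed half the capacity and cannot share a break, forcing at least 7 commercial breaks.
At least 7 commercial breaks are required, but only 6 are allowed.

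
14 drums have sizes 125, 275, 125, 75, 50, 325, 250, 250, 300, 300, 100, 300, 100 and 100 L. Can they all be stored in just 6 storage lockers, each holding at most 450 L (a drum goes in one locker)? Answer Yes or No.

Total = 2675 L; ⌈2675/450⌉ = 6.
7 drums each exceed half the capacity and cannot share a locker, forcing at least 7 storage lockers.
At least 7 storage lockers are required, but only 6 are allowed.

No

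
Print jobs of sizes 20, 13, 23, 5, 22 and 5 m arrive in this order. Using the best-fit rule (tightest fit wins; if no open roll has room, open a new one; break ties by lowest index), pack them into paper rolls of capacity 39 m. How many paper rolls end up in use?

3

  20 → roll 1 (new)  [load 20/39]
  13 → roll 1  [load 33/39]
  23 → roll 2 (new)  [load 23/39]
  5 → roll 1  [load 38/39]
  22 → roll 3 (new)  [load 22/39]
  5 → roll 2  [load 28/39]
3 paper rolls opened.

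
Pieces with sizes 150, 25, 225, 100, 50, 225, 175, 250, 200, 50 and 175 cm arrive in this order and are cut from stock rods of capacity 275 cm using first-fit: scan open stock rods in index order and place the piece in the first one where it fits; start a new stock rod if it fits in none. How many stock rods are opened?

  150 → stock rod 1 (new)  [load 150/275]
  25 → stock rod 1  [load 175/275]
  225 → stock rod 2 (new)  [load 225/275]
  100 → stock rod 1  [load 275/275]
  50 → stock rod 2  [load 275/275]
  225 → stock rod 3 (new)  [load 225/275]
  175 → stock rod 4 (new)  [load 175/275]
  250 → stock rod 5 (new)  [load 250/275]
  200 → stock rod 6 (new)  [load 200/275]
  50 → stock rod 3  [load 275/275]
  175 → stock rod 7 (new)  [load 175/275]
7 stock rods opened.

7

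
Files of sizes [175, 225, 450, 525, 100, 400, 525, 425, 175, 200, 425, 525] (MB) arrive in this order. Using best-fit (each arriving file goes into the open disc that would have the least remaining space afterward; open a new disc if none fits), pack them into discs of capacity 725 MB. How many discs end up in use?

8

  175 → disc 1 (new)  [load 175/725]
  225 → disc 1  [load 400/725]
  450 → disc 2 (new)  [load 450/725]
  525 → disc 3 (new)  [load 525/725]
  100 → disc 3  [load 625/725]
  400 → disc 4 (new)  [load 400/725]
  525 → disc 5 (new)  [load 525/725]
  425 → disc 6 (new)  [load 425/725]
  175 → disc 5  [load 700/725]
  200 → disc 2  [load 650/725]
  425 → disc 7 (new)  [load 425/725]
  525 → disc 8 (new)  [load 525/725]
8 discs opened.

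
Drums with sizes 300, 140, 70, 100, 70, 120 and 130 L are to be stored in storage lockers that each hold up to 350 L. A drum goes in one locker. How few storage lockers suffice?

Total = 300 + 140 + 130 + 120 + 100 + 70 + 70 = 930 L.
Lower bound: ⌈930/350⌉ = 3 storage lockers.
A packing using 3 storage lockers:
  locker 1: 300 = 300
  locker 2: 140 + 130 + 70 = 340
  locker 3: 120 + 100 + 70 = 290
This matches the lower bound, so 3 is optimal.

3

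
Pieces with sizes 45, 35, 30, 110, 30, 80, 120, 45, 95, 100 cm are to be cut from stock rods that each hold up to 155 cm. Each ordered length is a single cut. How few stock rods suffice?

Total = 120 + 110 + 100 + 95 + 80 + 45 + 45 + 35 + 30 + 30 = 690 cm.
Lower bound: ⌈690/155⌉ = 5 stock rods.
A packing using 5 stock rods:
  stock rod 1: 120 + 35 = 155
  stock rod 2: 110 + 45 = 155
  stock rod 3: 100 + 45 = 145
  stock rod 4: 95 + 30 + 30 = 155
  stock rod 5: 80 = 80
This matches the lower bound, so 5 is optimal.

5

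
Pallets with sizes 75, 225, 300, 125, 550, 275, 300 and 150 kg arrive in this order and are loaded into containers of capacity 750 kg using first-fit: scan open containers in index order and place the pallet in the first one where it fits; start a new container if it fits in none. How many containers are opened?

  75 → container 1 (new)  [load 75/750]
  225 → container 1  [load 300/750]
  300 → container 1  [load 600/750]
  125 → container 1  [load 725/750]
  550 → container 2 (new)  [load 550/750]
  275 → container 3 (new)  [load 275/750]
  300 → container 3  [load 575/750]
  150 → container 2  [load 700/750]
3 containers opened.

3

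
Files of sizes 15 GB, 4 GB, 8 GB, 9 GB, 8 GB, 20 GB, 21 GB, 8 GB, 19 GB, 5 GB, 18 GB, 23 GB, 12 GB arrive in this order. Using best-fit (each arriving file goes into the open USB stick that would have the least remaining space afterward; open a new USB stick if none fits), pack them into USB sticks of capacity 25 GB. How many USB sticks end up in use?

  15 → USB stick 1 (new)  [load 15/25]
  4 → USB stick 1  [load 19/25]
  8 → USB stick 2 (new)  [load 8/25]
  9 → USB stick 2  [load 17/25]
  8 → USB stick 2  [load 25/25]
  20 → USB stick 3 (new)  [load 20/25]
  21 → USB stick 4 (new)  [load 21/25]
  8 → USB stick 5 (new)  [load 8/25]
  19 → USB stick 6 (new)  [load 19/25]
  5 → USB stick 3  [load 25/25]
  18 → USB stick 7 (new)  [load 18/25]
  23 → USB stick 8 (new)  [load 23/25]
  12 → USB stick 5  [load 20/25]
8 USB sticks opened.

8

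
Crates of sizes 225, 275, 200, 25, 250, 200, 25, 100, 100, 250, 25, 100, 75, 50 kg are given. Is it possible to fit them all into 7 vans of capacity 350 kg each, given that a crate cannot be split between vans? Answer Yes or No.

A valid assignment using 6 vans:
  van 1: 275 + 75 = 350
  van 2: 250 + 100 = 350
  van 3: 250 + 100 = 350
  van 4: 225 + 100 + 25 = 350
  van 5: 200 + 50 + 25 + 25 = 300
  van 6: 200 = 200
That uses only 6 ≤ 7, so 7 vans are enough.

Yes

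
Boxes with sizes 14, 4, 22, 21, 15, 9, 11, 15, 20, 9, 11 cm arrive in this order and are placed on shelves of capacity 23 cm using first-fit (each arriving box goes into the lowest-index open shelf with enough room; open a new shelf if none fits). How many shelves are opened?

  14 → shelf 1 (new)  [load 14/23]
  4 → shelf 1  [load 18/23]
  22 → shelf 2 (new)  [load 22/23]
  21 → shelf 3 (new)  [load 21/23]
  15 → shelf 4 (new)  [load 15/23]
  9 → shelf 5 (new)  [load 9/23]
  11 → shelf 5  [load 20/23]
  15 → shelf 6 (new)  [load 15/23]
  20 → shelf 7 (new)  [load 20/23]
  9 → shelf 8 (new)  [load 9/23]
  11 → shelf 8  [load 20/23]
8 shelves opened.

8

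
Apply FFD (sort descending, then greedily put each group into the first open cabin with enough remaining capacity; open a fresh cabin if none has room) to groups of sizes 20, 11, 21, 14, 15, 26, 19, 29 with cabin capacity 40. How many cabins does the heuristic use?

4

Sorted descending: 29, 26, 21, 20, 19, 15, 14, 11.
  29 → cabin 1 (new)  [load 29/40]
  26 → cabin 2 (new)  [load 26/40]
  21 → cabin 3 (new)  [load 21/40]
  20 → cabin 4 (new)  [load 20/40]
  19 → cabin 3  [load 40/40]
  15 → cabin 4  [load 35/40]
  14 → cabin 2  [load 40/40]
  11 → cabin 1  [load 40/40]
4 cabins opened.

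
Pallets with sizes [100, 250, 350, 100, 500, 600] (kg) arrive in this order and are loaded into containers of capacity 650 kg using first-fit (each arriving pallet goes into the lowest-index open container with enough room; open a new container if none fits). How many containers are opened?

  100 → container 1 (new)  [load 100/650]
  250 → container 1  [load 350/650]
  350 → container 2 (new)  [load 350/650]
  100 → container 1  [load 450/650]
  500 → container 3 (new)  [load 500/650]
  600 → container 4 (new)  [load 600/650]
4 containers opened.

4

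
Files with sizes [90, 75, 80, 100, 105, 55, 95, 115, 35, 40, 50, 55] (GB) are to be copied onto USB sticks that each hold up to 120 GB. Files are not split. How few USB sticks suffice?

Total = 115 + 105 + 100 + 95 + 90 + 80 + 75 + 55 + 55 + 50 + 40 + 35 = 895 GB.
Lower bound: ⌈895/120⌉ = 8 USB sticks.
A packing using 9 USB sticks:
  USB stick 1: 115 = 115
  USB stick 2: 105 = 105
  USB stick 3: 100 = 100
  USB stick 4: 95 = 95
  USB stick 5: 90 = 90
  USB stick 6: 80 + 40 = 120
  USB stick 7: 75 + 35 = 110
  USB stick 8: 55 + 55 = 110
  USB stick 9: 50 = 50
No arrangement into 8 USB sticks stays within capacity, so 9 is optimal.

9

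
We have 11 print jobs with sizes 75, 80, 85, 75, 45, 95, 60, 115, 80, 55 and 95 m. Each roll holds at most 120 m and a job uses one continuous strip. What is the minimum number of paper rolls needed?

9

Total = 115 + 95 + 95 + 85 + 80 + 80 + 75 + 75 + 60 + 55 + 45 = 860 m.
Lower bound: ⌈860/120⌉ = 8 paper rolls.
A packing using 9 paper rolls:
  roll 1: 115 = 115
  roll 2: 95 = 95
  roll 3: 95 = 95
  roll 4: 85 = 85
  roll 5: 80 = 80
  roll 6: 80 = 80
  roll 7: 75 + 45 = 120
  roll 8: 75 = 75
  roll 9: 60 + 55 = 115
No arrangement into 8 paper rolls stays within capacity, so 9 is optimal.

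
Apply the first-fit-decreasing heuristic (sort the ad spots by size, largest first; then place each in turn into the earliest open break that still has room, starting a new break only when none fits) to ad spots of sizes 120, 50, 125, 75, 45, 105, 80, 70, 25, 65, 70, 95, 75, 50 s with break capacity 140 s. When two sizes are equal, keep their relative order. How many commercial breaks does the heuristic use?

8

Sorted descending: 125, 120, 105, 95, 80, 75, 75, 70, 70, 65, 50, 50, 45, 25.
  125 → break 1 (new)  [load 125/140]
  120 → break 2 (new)  [load 120/140]
  105 → break 3 (new)  [load 105/140]
  95 → break 4 (new)  [load 95/140]
  80 → break 5 (new)  [load 80/140]
  75 → break 6 (new)  [load 75/140]
  75 → break 7 (new)  [load 75/140]
  70 → break 8 (new)  [load 70/140]
  70 → break 8  [load 140/140]
  65 → break 6  [load 140/140]
  50 → break 5  [load 130/140]
  50 → break 7  [load 125/140]
  45 → break 4  [load 140/140]
  25 → break 3  [load 130/140]
8 commercial breaks opened.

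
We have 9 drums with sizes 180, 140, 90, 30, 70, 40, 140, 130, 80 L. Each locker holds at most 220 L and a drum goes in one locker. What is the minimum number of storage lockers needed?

5

Total = 180 + 140 + 140 + 130 + 90 + 80 + 70 + 40 + 30 = 900 L.
Lower bound: ⌈900/220⌉ = 5 storage lockers.
A packing using 5 storage lockers:
  locker 1: 180 + 40 = 220
  locker 2: 140 + 80 = 220
  locker 3: 140 + 70 = 210
  locker 4: 130 + 90 = 220
  locker 5: 30 = 30
This matches the lower bound, so 5 is optimal.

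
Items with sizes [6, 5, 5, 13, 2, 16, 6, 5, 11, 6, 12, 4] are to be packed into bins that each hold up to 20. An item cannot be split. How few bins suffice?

Total = 16 + 13 + 12 + 11 + 6 + 6 + 6 + 5 + 5 + 5 + 4 + 2 = 91.
Lower bound: ⌈91/20⌉ = 5 bins.
A packing using 5 bins:
  bin 1: 16 + 4 = 20
  bin 2: 13 + 6 = 19
  bin 3: 12 + 6 + 2 = 20
  bin 4: 11 + 6 = 17
  bin 5: 5 + 5 + 5 = 15
This matches the lower bound, so 5 is optimal.

5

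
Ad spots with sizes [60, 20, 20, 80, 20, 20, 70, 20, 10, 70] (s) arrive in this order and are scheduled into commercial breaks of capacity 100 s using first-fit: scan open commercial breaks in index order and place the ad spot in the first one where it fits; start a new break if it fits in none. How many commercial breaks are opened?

4

  60 → break 1 (new)  [load 60/100]
  20 → break 1  [load 80/100]
  20 → break 1  [load 100/100]
  80 → break 2 (new)  [load 80/100]
  20 → break 2  [load 100/100]
  20 → break 3 (new)  [load 20/100]
  70 → break 3  [load 90/100]
  20 → break 4 (new)  [load 20/100]
  10 → break 3  [load 100/100]
  70 → break 4  [load 90/100]
4 commercial breaks opened.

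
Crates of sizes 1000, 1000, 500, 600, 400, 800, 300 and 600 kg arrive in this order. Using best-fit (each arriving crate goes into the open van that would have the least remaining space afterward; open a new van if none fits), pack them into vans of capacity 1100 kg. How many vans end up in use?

5

  1000 → van 1 (new)  [load 1000/1100]
  1000 → van 2 (new)  [load 1000/1100]
  500 → van 3 (new)  [load 500/1100]
  600 → van 3  [load 1100/1100]
  400 → van 4 (new)  [load 400/1100]
  800 → van 5 (new)  [load 800/1100]
  300 → van 5  [load 1100/1100]
  600 → van 4  [load 1000/1100]
5 vans opened.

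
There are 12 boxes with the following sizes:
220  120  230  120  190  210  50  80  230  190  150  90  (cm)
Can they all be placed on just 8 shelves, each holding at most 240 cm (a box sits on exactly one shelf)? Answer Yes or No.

Total = 1880 cm; ⌈1880/240⌉ = 8.
The bound of 8 does not rule out 8, but exhaustive search shows no assignment into 8 shelves of capacity 240 cm exists — the minimum is 9.

No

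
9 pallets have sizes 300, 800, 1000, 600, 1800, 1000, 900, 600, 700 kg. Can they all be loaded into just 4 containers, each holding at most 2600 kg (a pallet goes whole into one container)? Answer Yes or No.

Yes

A valid assignment using 3 containers:
  container 1: 1800 + 800 = 2600
  container 2: 1000 + 1000 + 600 = 2600
  container 3: 900 + 700 + 600 + 300 = 2500
That uses only 3 ≤ 4, so 4 containers are enough.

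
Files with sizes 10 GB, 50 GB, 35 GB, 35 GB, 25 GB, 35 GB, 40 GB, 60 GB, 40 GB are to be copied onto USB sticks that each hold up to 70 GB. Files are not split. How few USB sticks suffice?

6

Total = 60 + 50 + 40 + 40 + 35 + 35 + 35 + 25 + 10 = 330 GB.
Lower bound: ⌈330/70⌉ = 5 USB sticks.
A packing using 6 USB sticks:
  USB stick 1: 60 + 10 = 70
  USB stick 2: 50 = 50
  USB stick 3: 40 + 25 = 65
  USB stick 4: 40 = 40
  USB stick 5: 35 + 35 = 70
  USB stick 6: 35 = 35
No arrangement into 5 USB sticks stays within capacity, so 6 is optimal.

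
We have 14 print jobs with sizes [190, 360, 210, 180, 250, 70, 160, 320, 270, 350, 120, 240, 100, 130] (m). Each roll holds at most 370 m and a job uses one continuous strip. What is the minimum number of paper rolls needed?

Total = 360 + 350 + 320 + 270 + 250 + 240 + 210 + 190 + 180 + 160 + 130 + 120 + 100 + 70 = 2950 m.
Lower bound: ⌈2950/370⌉ = 8 paper rolls.
A packing using 9 paper rolls:
  roll 1: 360 = 360
  roll 2: 350 = 350
  roll 3: 320 = 320
  roll 4: 270 + 100 = 370
  roll 5: 250 + 120 = 370
  roll 6: 240 + 130 = 370
  roll 7: 210 + 160 = 370
  roll 8: 190 + 180 = 370
  roll 9: 70 = 70
No arrangement into 8 paper rolls stays within capacity, so 9 is optimal.

9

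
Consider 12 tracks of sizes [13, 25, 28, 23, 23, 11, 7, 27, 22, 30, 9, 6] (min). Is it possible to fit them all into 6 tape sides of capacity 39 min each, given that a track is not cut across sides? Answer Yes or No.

No

Total = 224 min; ⌈224/39⌉ = 6.
7 tracks each exceed half the capacity and cannot share a side, forcing at least 7 tape sides.
At least 7 tape sides are required, but only 6 are allowed.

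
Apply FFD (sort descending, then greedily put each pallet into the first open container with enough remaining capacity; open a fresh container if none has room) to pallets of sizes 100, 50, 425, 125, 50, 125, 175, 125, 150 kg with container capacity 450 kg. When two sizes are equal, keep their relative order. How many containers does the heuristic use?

3

Sorted descending: 425, 175, 150, 125, 125, 125, 100, 50, 50.
  425 → container 1 (new)  [load 425/450]
  175 → container 2 (new)  [load 175/450]
  150 → container 2  [load 325/450]
  125 → container 2  [load 450/450]
  125 → container 3 (new)  [load 125/450]
  125 → container 3  [load 250/450]
  100 → container 3  [load 350/450]
  50 → container 3  [load 400/450]
  50 → container 3  [load 450/450]
3 containers opened.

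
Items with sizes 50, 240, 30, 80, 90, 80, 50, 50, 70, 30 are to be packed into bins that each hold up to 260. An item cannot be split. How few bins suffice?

Total = 240 + 90 + 80 + 80 + 70 + 50 + 50 + 50 + 30 + 30 = 770.
Lower bound: ⌈770/260⌉ = 3 bins.
A packing using 4 bins:
  bin 1: 240 = 240
  bin 2: 90 + 80 + 80 = 250
  bin 3: 70 + 50 + 50 + 50 + 30 = 250
  bin 4: 30 = 30
No arrangement into 3 bins stays within capacity, so 4 is optimal.

4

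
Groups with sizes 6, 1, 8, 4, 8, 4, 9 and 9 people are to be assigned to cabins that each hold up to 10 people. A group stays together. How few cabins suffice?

Total = 9 + 9 + 8 + 8 + 6 + 4 + 4 + 1 = 49 people.
Lower bound: ⌈49/10⌉ = 5 cabins.
A packing using 6 cabins:
  cabin 1: 9 + 1 = 10
  cabin 2: 9 = 9
  cabin 3: 8 = 8
  cabin 4: 8 = 8
  cabin 5: 6 + 4 = 10
  cabin 6: 4 = 4
No arrangement into 5 cabins stays within capacity, so 6 is optimal.

6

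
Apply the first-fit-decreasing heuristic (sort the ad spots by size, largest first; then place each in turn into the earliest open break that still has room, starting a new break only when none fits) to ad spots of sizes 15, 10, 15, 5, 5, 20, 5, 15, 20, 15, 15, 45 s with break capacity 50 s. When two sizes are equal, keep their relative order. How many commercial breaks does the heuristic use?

Sorted descending: 45, 20, 20, 15, 15, 15, 15, 15, 10, 5, 5, 5.
  45 → break 1 (new)  [load 45/50]
  20 → break 2 (new)  [load 20/50]
  20 → break 2  [load 40/50]
  15 → break 3 (new)  [load 15/50]
  15 → break 3  [load 30/50]
  15 → break 3  [load 45/50]
  15 → break 4 (new)  [load 15/50]
  15 → break 4  [load 30/50]
  10 → break 2  [load 50/50]
  5 → break 1  [load 50/50]
  5 → break 3  [load 50/50]
  5 → break 4  [load 35/50]
4 commercial breaks opened.

4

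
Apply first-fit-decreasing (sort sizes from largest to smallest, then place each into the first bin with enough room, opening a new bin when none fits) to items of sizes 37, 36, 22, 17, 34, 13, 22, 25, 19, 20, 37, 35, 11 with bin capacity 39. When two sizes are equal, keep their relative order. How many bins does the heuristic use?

9

Sorted descending: 37, 37, 36, 35, 34, 25, 22, 22, 20, 19, 17, 13, 11.
  37 → bin 1 (new)  [load 37/39]
  37 → bin 2 (new)  [load 37/39]
  36 → bin 3 (new)  [load 36/39]
  35 → bin 4 (new)  [load 35/39]
  34 → bin 5 (new)  [load 34/39]
  25 → bin 6 (new)  [load 25/39]
  22 → bin 7 (new)  [load 22/39]
  22 → bin 8 (new)  [load 22/39]
  20 → bin 9 (new)  [load 20/39]
  19 → bin 9  [load 39/39]
  17 → bin 7  [load 39/39]
  13 → bin 6  [load 38/39]
  11 → bin 8  [load 33/39]
9 bins opened.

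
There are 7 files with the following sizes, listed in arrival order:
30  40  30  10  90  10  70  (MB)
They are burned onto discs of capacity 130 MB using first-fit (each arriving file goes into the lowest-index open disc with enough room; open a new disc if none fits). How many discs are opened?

3

  30 → disc 1 (new)  [load 30/130]
  40 → disc 1  [load 70/130]
  30 → disc 1  [load 100/130]
  10 → disc 1  [load 110/130]
  90 → disc 2 (new)  [load 90/130]
  10 → disc 1  [load 120/130]
  70 → disc 3 (new)  [load 70/130]
3 discs opened.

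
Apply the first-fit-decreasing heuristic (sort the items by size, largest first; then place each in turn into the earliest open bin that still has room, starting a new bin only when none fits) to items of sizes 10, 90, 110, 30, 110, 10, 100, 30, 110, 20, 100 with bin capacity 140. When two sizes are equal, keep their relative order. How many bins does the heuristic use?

6

Sorted descending: 110, 110, 110, 100, 100, 90, 30, 30, 20, 10, 10.
  110 → bin 1 (new)  [load 110/140]
  110 → bin 2 (new)  [load 110/140]
  110 → bin 3 (new)  [load 110/140]
  100 → bin 4 (new)  [load 100/140]
  100 → bin 5 (new)  [load 100/140]
  90 → bin 6 (new)  [load 90/140]
  30 → bin 1  [load 140/140]
  30 → bin 2  [load 140/140]
  20 → bin 3  [load 130/140]
  10 → bin 3  [load 140/140]
  10 → bin 4  [load 110/140]
6 bins opened.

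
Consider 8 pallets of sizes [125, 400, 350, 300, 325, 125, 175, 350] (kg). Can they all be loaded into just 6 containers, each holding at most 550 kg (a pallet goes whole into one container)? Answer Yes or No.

Yes

A valid assignment using 5 containers:
  container 1: 400 + 125 = 525
  container 2: 350 + 175 = 525
  container 3: 350 + 125 = 475
  container 4: 325 = 325
  container 5: 300 = 300
That uses only 5 ≤ 6, so 6 containers are enough.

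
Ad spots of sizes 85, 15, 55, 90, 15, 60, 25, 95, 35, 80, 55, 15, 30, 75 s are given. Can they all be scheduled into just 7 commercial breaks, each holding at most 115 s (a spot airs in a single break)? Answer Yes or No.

Yes

A valid assignment using 7 commercial breaks:
  break 1: 95 + 15 = 110
  break 2: 90 + 25 = 115
  break 3: 85 + 30 = 115
  break 4: 80 + 35 = 115
  break 5: 75 + 15 + 15 = 105
  break 6: 60 + 55 = 115
  break 7: 55 = 55
Every load is within 115 s, so 7 commercial breaks suffice.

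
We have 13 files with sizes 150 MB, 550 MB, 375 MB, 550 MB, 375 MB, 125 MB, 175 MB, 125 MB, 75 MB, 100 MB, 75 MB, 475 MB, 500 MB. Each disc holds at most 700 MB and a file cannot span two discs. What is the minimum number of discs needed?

6

Total = 550 + 550 + 500 + 475 + 375 + 375 + 175 + 150 + 125 + 125 + 100 + 75 + 75 = 3650 MB.
Lower bound: ⌈3650/700⌉ = 6 discs.
A packing using 6 discs:
  disc 1: 550 + 150 = 700
  disc 2: 550 + 125 = 675
  disc 3: 500 + 175 = 675
  disc 4: 475 + 125 + 100 = 700
  disc 5: 375 + 75 + 75 = 525
  disc 6: 375 = 375
This matches the lower bound, so 6 is optimal.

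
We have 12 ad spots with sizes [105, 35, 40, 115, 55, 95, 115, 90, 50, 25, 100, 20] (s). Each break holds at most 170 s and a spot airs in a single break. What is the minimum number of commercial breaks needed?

6

Total = 115 + 115 + 105 + 100 + 95 + 90 + 55 + 50 + 40 + 35 + 25 + 20 = 845 s.
Lower bound: ⌈845/170⌉ = 5 commercial breaks.
Also, 6 ad spots each exceed 85 s, and no two of those can share a break, so at least 6 commercial breaks are needed.
A packing using 6 commercial breaks:
  break 1: 115 + 55 = 170
  break 2: 115 + 50 = 165
  break 3: 105 + 40 + 25 = 170
  break 4: 100 + 35 + 20 = 155
  break 5: 95 = 95
  break 6: 90 = 90
This matches the lower bound, so 6 is optimal.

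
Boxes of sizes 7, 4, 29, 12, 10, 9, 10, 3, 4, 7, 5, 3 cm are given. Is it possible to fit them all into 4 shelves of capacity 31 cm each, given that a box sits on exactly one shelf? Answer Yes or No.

A valid assignment using 4 shelves:
  shelf 1: 29 = 29
  shelf 2: 12 + 10 + 9 = 31
  shelf 3: 10 + 7 + 7 + 5 = 29
  shelf 4: 4 + 4 + 3 + 3 = 14
Every load is within 31 cm, so 4 shelves suffice.

Yes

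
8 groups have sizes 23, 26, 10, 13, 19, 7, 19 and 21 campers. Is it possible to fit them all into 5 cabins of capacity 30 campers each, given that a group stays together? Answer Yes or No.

Total = 138 campers; ⌈138/30⌉ = 5.
The bound of 5 does not rule out 5, but exhaustive search shows no assignment into 5 cabins of capacity 30 campers exists — the minimum is 6.

No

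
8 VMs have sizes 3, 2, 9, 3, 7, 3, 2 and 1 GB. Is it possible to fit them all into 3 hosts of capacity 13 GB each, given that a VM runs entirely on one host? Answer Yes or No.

Yes

A valid assignment using 3 hosts:
  host 1: 9 + 3 + 1 = 13
  host 2: 7 + 3 + 3 = 13
  host 3: 2 + 2 = 4
Every load is within 13 GB, so 3 hosts suffice.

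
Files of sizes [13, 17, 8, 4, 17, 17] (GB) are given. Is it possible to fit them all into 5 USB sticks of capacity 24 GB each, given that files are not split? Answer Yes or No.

Yes

A valid assignment using 4 USB sticks:
  USB stick 1: 17 + 4 = 21
  USB stick 2: 17 = 17
  USB stick 3: 17 = 17
  USB stick 4: 13 + 8 = 21
That uses only 4 ≤ 5, so 5 USB sticks are enough.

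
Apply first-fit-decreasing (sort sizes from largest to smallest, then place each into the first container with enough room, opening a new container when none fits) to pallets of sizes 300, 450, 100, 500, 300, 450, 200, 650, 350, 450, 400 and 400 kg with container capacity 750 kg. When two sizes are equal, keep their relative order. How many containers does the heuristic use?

Sorted descending: 650, 500, 450, 450, 450, 400, 400, 350, 300, 300, 200, 100.
  650 → container 1 (new)  [load 650/750]
  500 → container 2 (new)  [load 500/750]
  450 → container 3 (new)  [load 450/750]
  450 → container 4 (new)  [load 450/750]
  450 → container 5 (new)  [load 450/750]
  400 → container 6 (new)  [load 400/750]
  400 → container 7 (new)  [load 400/750]
  350 → container 6  [load 750/750]
  300 → container 3  [load 750/750]
  300 → container 4  [load 750/750]
  200 → container 2  [load 700/750]
  100 → container 1  [load 750/750]
7 containers opened.

7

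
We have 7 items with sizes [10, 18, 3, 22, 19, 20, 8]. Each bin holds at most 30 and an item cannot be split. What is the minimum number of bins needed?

4

Total = 22 + 20 + 19 + 18 + 10 + 8 + 3 = 100.
Lower bound: ⌈100/30⌉ = 4 bins.
A packing using 4 bins:
  bin 1: 22 + 8 = 30
  bin 2: 20 + 10 = 30
  bin 3: 19 + 3 = 22
  bin 4: 18 = 18
This matches the lower bound, so 4 is optimal.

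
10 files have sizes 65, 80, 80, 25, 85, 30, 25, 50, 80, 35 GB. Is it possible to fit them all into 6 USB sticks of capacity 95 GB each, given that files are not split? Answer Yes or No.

Total = 555 GB; ⌈555/95⌉ = 6.
The bound of 6 does not rule out 6, but exhaustive search shows no assignment into 6 USB sticks of capacity 95 GB exists — the minimum is 7.

No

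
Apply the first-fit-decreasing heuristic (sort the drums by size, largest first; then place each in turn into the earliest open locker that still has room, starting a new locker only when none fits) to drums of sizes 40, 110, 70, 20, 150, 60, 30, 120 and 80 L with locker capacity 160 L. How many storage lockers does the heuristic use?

Sorted descending: 150, 120, 110, 80, 70, 60, 40, 30, 20.
  150 → locker 1 (new)  [load 150/160]
  120 → locker 2 (new)  [load 120/160]
  110 → locker 3 (new)  [load 110/160]
  80 → locker 4 (new)  [load 80/160]
  70 → locker 4  [load 150/160]
  60 → locker 5 (new)  [load 60/160]
  40 → locker 2  [load 160/160]
  30 → locker 3  [load 140/160]
  20 → locker 3  [load 160/160]
5 storage lockers opened.

5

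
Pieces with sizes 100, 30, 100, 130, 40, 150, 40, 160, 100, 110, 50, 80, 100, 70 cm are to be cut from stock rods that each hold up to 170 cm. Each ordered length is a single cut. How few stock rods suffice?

Total = 160 + 150 + 130 + 110 + 100 + 100 + 100 + 100 + 80 + 70 + 50 + 40 + 40 + 30 = 1260 cm.
Lower bound: ⌈1260/170⌉ = 8 stock rods.
A packing using 9 stock rods:
  stock rod 1: 160 = 160
  stock rod 2: 150 = 150
  stock rod 3: 130 + 40 = 170
  stock rod 4: 110 + 50 = 160
  stock rod 5: 100 + 70 = 170
  stock rod 6: 100 + 40 + 30 = 170
  stock rod 7: 100 = 100
  stock rod 8: 100 = 100
  stock rod 9: 80 = 80
No arrangement into 8 stock rods stays within capacity, so 9 is optimal.

9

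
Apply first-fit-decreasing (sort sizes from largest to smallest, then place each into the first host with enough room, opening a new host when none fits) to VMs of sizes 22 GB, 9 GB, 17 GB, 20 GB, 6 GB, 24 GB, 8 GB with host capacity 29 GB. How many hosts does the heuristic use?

4

Sorted descending: 24, 22, 20, 17, 9, 8, 6.
  24 → host 1 (new)  [load 24/29]
  22 → host 2 (new)  [load 22/29]
  20 → host 3 (new)  [load 20/29]
  17 → host 4 (new)  [load 17/29]
  9 → host 3  [load 29/29]
  8 → host 4  [load 25/29]
  6 → host 2  [load 28/29]
4 hosts opened.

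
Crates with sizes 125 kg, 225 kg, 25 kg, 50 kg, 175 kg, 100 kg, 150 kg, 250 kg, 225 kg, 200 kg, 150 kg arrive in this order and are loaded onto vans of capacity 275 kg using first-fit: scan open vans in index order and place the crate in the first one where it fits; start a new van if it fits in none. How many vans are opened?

8

  125 → van 1 (new)  [load 125/275]
  225 → van 2 (new)  [load 225/275]
  25 → van 1  [load 150/275]
  50 → van 1  [load 200/275]
  175 → van 3 (new)  [load 175/275]
  100 → van 3  [load 275/275]
  150 → van 4 (new)  [load 150/275]
  250 → van 5 (new)  [load 250/275]
  225 → van 6 (new)  [load 225/275]
  200 → van 7 (new)  [load 200/275]
  150 → van 8 (new)  [load 150/275]
8 vans opened.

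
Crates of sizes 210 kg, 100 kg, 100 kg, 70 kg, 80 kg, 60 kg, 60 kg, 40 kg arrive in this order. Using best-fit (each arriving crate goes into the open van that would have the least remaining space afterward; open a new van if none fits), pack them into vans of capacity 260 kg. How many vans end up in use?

  210 → van 1 (new)  [load 210/260]
  100 → van 2 (new)  [load 100/260]
  100 → van 2  [load 200/260]
  70 → van 3 (new)  [load 70/260]
  80 → van 3  [load 150/260]
  60 → van 2  [load 260/260]
  60 → van 3  [load 210/260]
  40 → van 1  [load 250/260]
3 vans opened.

3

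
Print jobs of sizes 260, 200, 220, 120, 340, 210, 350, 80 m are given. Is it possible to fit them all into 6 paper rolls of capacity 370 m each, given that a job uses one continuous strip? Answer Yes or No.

Yes

A valid assignment using 6 paper rolls:
  roll 1: 350 = 350
  roll 2: 340 = 340
  roll 3: 260 + 80 = 340
  roll 4: 220 + 120 = 340
  roll 5: 210 = 210
  roll 6: 200 = 200
Every load is within 370 m, so 6 paper rolls suffice.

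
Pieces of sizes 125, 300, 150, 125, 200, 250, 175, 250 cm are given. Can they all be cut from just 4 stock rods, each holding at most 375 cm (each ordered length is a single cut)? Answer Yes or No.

No

Total = 1575 cm; ⌈1575/375⌉ = 5.
At least 5 stock rods are required, but only 4 are allowed.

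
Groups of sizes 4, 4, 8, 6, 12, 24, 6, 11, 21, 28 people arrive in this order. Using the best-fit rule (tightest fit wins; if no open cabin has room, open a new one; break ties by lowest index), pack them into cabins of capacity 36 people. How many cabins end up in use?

  4 → cabin 1 (new)  [load 4/36]
  4 → cabin 1  [load 8/36]
  8 → cabin 1  [load 16/36]
  6 → cabin 1  [load 22/36]
  12 → cabin 1  [load 34/36]
  24 → cabin 2 (new)  [load 24/36]
  6 → cabin 2  [load 30/36]
  11 → cabin 3 (new)  [load 11/36]
  21 → cabin 3  [load 32/36]
  28 → cabin 4 (new)  [load 28/36]
4 cabins opened.

4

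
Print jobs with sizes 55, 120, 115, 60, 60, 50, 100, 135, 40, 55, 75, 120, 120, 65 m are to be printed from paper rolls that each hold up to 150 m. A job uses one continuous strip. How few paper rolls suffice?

Total = 135 + 120 + 120 + 120 + 115 + 100 + 75 + 65 + 60 + 60 + 55 + 55 + 50 + 40 = 1170 m.
Lower bound: ⌈1170/150⌉ = 8 paper rolls.
A packing using 9 paper rolls:
  roll 1: 135 = 135
  roll 2: 120 = 120
  roll 3: 120 = 120
  roll 4: 120 = 120
  roll 5: 115 = 115
  roll 6: 100 + 50 = 150
  roll 7: 75 + 65 = 140
  roll 8: 60 + 60 = 120
  roll 9: 55 + 55 + 40 = 150
No arrangement into 8 paper rolls stays within capacity, so 9 is optimal.

9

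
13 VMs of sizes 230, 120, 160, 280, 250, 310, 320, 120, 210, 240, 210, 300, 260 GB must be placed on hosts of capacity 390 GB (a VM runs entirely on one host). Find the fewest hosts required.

Total = 320 + 310 + 300 + 280 + 260 + 250 + 240 + 230 + 210 + 210 + 160 + 120 + 120 = 3010 GB.
Lower bound: ⌈3010/390⌉ = 8 hosts.
Also, 10 VMs each exceed 195 GB, and no two of those can share a host, so at least 10 hosts are needed.
A packing using 10 hosts:
  host 1: 320 = 320
  host 2: 310 = 310
  host 3: 300 = 300
  host 4: 280 = 280
  host 5: 260 + 120 = 380
  host 6: 250 + 120 = 370
  host 7: 240 = 240
  host 8: 230 + 160 = 390
  host 9: 210 = 210
  host 10: 210 = 210
This matches the lower bound, so 10 is optimal.

10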